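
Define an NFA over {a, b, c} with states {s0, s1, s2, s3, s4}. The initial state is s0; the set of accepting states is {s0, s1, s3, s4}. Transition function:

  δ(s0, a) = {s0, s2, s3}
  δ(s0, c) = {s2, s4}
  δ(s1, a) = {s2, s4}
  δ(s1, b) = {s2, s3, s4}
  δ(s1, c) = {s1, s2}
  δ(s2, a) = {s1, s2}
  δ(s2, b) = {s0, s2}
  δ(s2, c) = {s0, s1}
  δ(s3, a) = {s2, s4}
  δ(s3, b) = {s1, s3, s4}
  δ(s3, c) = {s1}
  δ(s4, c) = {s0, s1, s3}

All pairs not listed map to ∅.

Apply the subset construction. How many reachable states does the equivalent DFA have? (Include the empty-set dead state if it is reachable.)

14

Start state of the DFA: {s0}.
{s0} --a--> {s0, s2, s3}  [new]
{s0} --b--> ∅  [new]
{s0} --c--> {s2, s4}  [new]
{s0, s2, s3} --a--> {s0, s1, s2, s3, s4}  [new]
{s0, s2, s3} --b--> {s0, s1, s2, s3, s4}  [seen]
{s0, s2, s3} --c--> {s0, s1, s2, s4}  [new]
∅ --a--> ∅  [seen]
∅ --b--> ∅  [seen]
∅ --c--> ∅  [seen]
{s2, s4} --a--> {s1, s2}  [new]
{s2, s4} --b--> {s0, s2}  [new]
{s2, s4} --c--> {s0, s1, s3}  [new]
{s0, s1, s2, s3, s4} --a--> {s0, s1, s2, s3, s4}  [seen]
{s0, s1, s2, s3, s4} --b--> {s0, s1, s2, s3, s4}  [seen]
{s0, s1, s2, s3, s4} --c--> {s0, s1, s2, s3, s4}  [seen]
{s0, s1, s2, s4} --a--> {s0, s1, s2, s3, s4}  [seen]
{s0, s1, s2, s4} --b--> {s0, s2, s3, s4}  [new]
{s0, s1, s2, s4} --c--> {s0, s1, s2, s3, s4}  [seen]
{s1, s2} --a--> {s1, s2, s4}  [new]
{s1, s2} --b--> {s0, s2, s3, s4}  [seen]
{s1, s2} --c--> {s0, s1, s2}  [new]
{s0, s2} --a--> {s0, s1, s2, s3}  [new]
{s0, s2} --b--> {s0, s2}  [seen]
{s0, s2} --c--> {s0, s1, s2, s4}  [seen]
{s0, s1, s3} --a--> {s0, s2, s3, s4}  [seen]
{s0, s1, s3} --b--> {s1, s2, s3, s4}  [new]
{s0, s1, s3} --c--> {s1, s2, s4}  [seen]
{s0, s2, s3, s4} --a--> {s0, s1, s2, s3, s4}  [seen]
{s0, s2, s3, s4} --b--> {s0, s1, s2, s3, s4}  [seen]
{s0, s2, s3, s4} --c--> {s0, s1, s2, s3, s4}  [seen]
{s1, s2, s4} --a--> {s1, s2, s4}  [seen]
{s1, s2, s4} --b--> {s0, s2, s3, s4}  [seen]
{s1, s2, s4} --c--> {s0, s1, s2, s3}  [seen]
{s0, s1, s2} --a--> {s0, s1, s2, s3, s4}  [seen]
{s0, s1, s2} --b--> {s0, s2, s3, s4}  [seen]
{s0, s1, s2} --c--> {s0, s1, s2, s4}  [seen]
{s0, s1, s2, s3} --a--> {s0, s1, s2, s3, s4}  [seen]
{s0, s1, s2, s3} --b--> {s0, s1, s2, s3, s4}  [seen]
{s0, s1, s2, s3} --c--> {s0, s1, s2, s4}  [seen]
{s1, s2, s3, s4} --a--> {s1, s2, s4}  [seen]
{s1, s2, s3, s4} --b--> {s0, s1, s2, s3, s4}  [seen]
{s1, s2, s3, s4} --c--> {s0, s1, s2, s3}  [seen]
Reachable DFA states: {s0}, {s0, s2, s3}, ∅, {s2, s4}, {s0, s1, s2, s3, s4}, {s0, s1, s2, s4}, {s1, s2}, {s0, s2}, {s0, s1, s3}, {s0, s2, s3, s4}, {s1, s2, s4}, {s0, s1, s2}, {s0, s1, s2, s3}, {s1, s2, s3, s4}.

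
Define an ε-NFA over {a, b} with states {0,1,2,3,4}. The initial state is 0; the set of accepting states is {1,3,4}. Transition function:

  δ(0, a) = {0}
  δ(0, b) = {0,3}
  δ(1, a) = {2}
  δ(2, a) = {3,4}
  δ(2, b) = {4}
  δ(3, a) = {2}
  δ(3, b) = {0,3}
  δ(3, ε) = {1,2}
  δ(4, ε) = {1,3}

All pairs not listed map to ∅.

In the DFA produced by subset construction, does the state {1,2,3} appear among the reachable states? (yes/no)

no

Start state of the DFA: {0} (ε-closure of the NFA start).
{0} --a--> {0}  [seen]
{0} --b--> {0,1,2,3}  [new]
{0,1,2,3} --a--> {0,1,2,3,4}  [new]
{0,1,2,3} --b--> {0,1,2,3,4}  [seen]
{0,1,2,3,4} --a--> {0,1,2,3,4}  [seen]
{0,1,2,3,4} --b--> {0,1,2,3,4}  [seen]
Reachable DFA states: {0}, {0,1,2,3}, {0,1,2,3,4}.
{1,2,3} is not among them.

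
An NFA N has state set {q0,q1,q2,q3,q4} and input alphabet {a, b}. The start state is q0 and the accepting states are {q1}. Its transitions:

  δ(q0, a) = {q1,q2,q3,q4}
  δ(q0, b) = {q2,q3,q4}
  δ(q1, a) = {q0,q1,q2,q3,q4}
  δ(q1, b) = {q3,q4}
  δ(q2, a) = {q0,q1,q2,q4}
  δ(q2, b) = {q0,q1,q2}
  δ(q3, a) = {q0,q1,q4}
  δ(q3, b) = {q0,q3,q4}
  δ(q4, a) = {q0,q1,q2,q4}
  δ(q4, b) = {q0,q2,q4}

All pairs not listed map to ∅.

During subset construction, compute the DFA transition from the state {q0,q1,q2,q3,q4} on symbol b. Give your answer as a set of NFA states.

{q0,q1,q2,q3,q4}

δ(q0,b) = {q2,q3,q4}; δ(q1,b) = {q3,q4}; δ(q2,b) = {q0,q1,q2}; δ(q3,b) = {q0,q3,q4}; δ(q4,b) = {q0,q2,q4}.
Union: {q0,q1,q2,q3,q4}.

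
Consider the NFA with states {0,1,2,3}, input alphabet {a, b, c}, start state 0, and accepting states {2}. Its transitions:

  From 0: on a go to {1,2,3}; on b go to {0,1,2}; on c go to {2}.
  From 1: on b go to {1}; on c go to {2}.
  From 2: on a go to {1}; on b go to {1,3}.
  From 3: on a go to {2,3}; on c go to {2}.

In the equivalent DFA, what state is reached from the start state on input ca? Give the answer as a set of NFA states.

Start: {0}.
δ(0,c) = {2}.
Union: {2}.
After c: {2}.
δ(2,a) = {1}.
Union: {1}.
After a: {1}.

{1}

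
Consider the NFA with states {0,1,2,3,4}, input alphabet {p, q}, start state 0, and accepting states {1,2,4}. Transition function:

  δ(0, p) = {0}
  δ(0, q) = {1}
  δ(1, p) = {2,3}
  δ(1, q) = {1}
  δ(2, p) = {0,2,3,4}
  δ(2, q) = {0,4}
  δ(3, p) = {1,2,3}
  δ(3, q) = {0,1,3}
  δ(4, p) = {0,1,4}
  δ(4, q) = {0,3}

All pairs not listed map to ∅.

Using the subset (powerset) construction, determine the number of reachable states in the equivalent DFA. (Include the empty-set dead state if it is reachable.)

7

Start state of the DFA: {0}.
{0} --p--> {0}  [seen]
{0} --q--> {1}  [new]
{1} --p--> {2,3}  [new]
{1} --q--> {1}  [seen]
{2,3} --p--> {0,1,2,3,4}  [new]
{2,3} --q--> {0,1,3,4}  [new]
{0,1,2,3,4} --p--> {0,1,2,3,4}  [seen]
{0,1,2,3,4} --q--> {0,1,3,4}  [seen]
{0,1,3,4} --p--> {0,1,2,3,4}  [seen]
{0,1,3,4} --q--> {0,1,3}  [new]
{0,1,3} --p--> {0,1,2,3}  [new]
{0,1,3} --q--> {0,1,3}  [seen]
{0,1,2,3} --p--> {0,1,2,3,4}  [seen]
{0,1,2,3} --q--> {0,1,3,4}  [seen]
Reachable DFA states: {0}, {1}, {2,3}, {0,1,2,3,4}, {0,1,3,4}, {0,1,3}, {0,1,2,3}.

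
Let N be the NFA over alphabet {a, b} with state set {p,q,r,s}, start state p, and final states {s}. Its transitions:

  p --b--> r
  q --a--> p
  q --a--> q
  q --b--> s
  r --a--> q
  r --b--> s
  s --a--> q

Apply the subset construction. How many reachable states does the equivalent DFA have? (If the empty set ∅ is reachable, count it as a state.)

Start state of the DFA: {p}.
{p} --a--> ∅  [new]
{p} --b--> {r}  [new]
∅ --a--> ∅  [seen]
∅ --b--> ∅  [seen]
{r} --a--> {q}  [new]
{r} --b--> {s}  [new]
{q} --a--> {p,q}  [new]
{q} --b--> {s}  [seen]
{s} --a--> {q}  [seen]
{s} --b--> ∅  [seen]
{p,q} --a--> {p,q}  [seen]
{p,q} --b--> {r,s}  [new]
{r,s} --a--> {q}  [seen]
{r,s} --b--> {s}  [seen]
Reachable DFA states: {p}, ∅, {r}, {q}, {s}, {p,q}, {r,s}.

7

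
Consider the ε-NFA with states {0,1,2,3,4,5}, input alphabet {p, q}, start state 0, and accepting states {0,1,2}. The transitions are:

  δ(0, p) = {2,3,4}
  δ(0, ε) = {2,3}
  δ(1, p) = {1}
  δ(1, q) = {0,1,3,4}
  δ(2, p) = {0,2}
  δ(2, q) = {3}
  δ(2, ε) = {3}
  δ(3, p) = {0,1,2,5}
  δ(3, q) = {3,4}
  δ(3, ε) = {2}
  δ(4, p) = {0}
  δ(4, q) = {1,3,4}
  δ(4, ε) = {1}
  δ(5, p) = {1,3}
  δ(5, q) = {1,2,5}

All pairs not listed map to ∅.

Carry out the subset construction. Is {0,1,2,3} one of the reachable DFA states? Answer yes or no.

Start state of the DFA: {0,2,3} (ε-closure of the NFA start).
{0,2,3} --p--> {0,1,2,3,4,5}  [new]
{0,2,3} --q--> {1,2,3,4}  [new]
{0,1,2,3,4,5} --p--> {0,1,2,3,4,5}  [seen]
{0,1,2,3,4,5} --q--> {0,1,2,3,4,5}  [seen]
{1,2,3,4} --p--> {0,1,2,3,5}  [new]
{1,2,3,4} --q--> {0,1,2,3,4}  [new]
{0,1,2,3,5} --p--> {0,1,2,3,4,5}  [seen]
{0,1,2,3,5} --q--> {0,1,2,3,4,5}  [seen]
{0,1,2,3,4} --p--> {0,1,2,3,4,5}  [seen]
{0,1,2,3,4} --q--> {0,1,2,3,4}  [seen]
Reachable DFA states: {0,2,3}, {0,1,2,3,4,5}, {1,2,3,4}, {0,1,2,3,5}, {0,1,2,3,4}.
{0,1,2,3} is not among them.

no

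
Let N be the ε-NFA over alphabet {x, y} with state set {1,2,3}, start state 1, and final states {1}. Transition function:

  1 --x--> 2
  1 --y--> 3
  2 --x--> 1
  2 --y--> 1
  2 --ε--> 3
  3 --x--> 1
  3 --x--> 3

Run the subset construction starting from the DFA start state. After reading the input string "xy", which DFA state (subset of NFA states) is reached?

{1}

Start: {1}.
δ(1,x) = {2}.
Union: {2}.
ε-closure gives {2,3}.
After x: {2,3}.
δ(2,y) = {1}; δ(3,y) = ∅.
Union: {1}.
After y: {1}.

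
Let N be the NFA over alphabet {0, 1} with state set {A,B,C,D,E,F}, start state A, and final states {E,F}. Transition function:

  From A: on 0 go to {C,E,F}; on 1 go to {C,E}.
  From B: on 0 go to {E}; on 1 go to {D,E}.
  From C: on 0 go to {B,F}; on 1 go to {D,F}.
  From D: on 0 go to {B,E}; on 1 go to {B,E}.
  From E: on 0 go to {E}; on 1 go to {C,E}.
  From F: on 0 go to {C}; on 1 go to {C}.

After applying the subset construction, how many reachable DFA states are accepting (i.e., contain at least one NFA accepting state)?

Start state of the DFA: {A}.
{A} --0--> {C,E,F}  [new]
{A} --1--> {C,E}  [new]
{C,E,F} --0--> {B,C,E,F}  [new]
{C,E,F} --1--> {C,D,E,F}  [new]
{C,E} --0--> {B,E,F}  [new]
{C,E} --1--> {C,D,E,F}  [seen]
{B,C,E,F} --0--> {B,C,E,F}  [seen]
{B,C,E,F} --1--> {C,D,E,F}  [seen]
{C,D,E,F} --0--> {B,C,E,F}  [seen]
{C,D,E,F} --1--> {B,C,D,E,F}  [new]
{B,E,F} --0--> {C,E}  [seen]
{B,E,F} --1--> {C,D,E}  [new]
{B,C,D,E,F} --0--> {B,C,E,F}  [seen]
{B,C,D,E,F} --1--> {B,C,D,E,F}  [seen]
{C,D,E} --0--> {B,E,F}  [seen]
{C,D,E} --1--> {B,C,D,E,F}  [seen]
Reachable DFA states: {A}, {C,E,F}, {C,E}, {B,C,E,F}, {C,D,E,F}, {B,E,F}, {B,C,D,E,F}, {C,D,E}.
Accepting DFA states (contain an NFA accepting state): {C,E,F}, {C,E}, {B,C,E,F}, {C,D,E,F}, {B,E,F}, {B,C,D,E,F}, {C,D,E}.

7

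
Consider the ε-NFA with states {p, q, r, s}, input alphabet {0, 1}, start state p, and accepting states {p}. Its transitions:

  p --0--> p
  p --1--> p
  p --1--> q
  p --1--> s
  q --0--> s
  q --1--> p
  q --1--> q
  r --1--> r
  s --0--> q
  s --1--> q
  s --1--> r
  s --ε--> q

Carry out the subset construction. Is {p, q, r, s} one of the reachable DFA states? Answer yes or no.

Start state of the DFA: {p} (ε-closure of the NFA start).
{p} --0--> {p}  [seen]
{p} --1--> {p, q, s}  [new]
{p, q, s} --0--> {p, q, s}  [seen]
{p, q, s} --1--> {p, q, r, s}  [new]
{p, q, r, s} --0--> {p, q, s}  [seen]
{p, q, r, s} --1--> {p, q, r, s}  [seen]
Reachable DFA states: {p}, {p, q, s}, {p, q, r, s}.
{p, q, r, s} is among them.

yes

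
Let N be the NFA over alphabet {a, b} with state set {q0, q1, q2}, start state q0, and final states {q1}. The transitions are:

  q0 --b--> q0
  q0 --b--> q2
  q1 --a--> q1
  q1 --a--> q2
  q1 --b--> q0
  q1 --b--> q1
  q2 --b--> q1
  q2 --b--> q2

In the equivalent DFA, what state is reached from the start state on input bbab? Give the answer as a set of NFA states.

{q0, q1, q2}

Start: {q0}.
δ(q0,b) = {q0, q2}.
Union: {q0, q2}.
After b: {q0, q2}.
δ(q0,b) = {q0, q2}; δ(q2,b) = {q1, q2}.
Union: {q0, q1, q2}.
After b: {q0, q1, q2}.
δ(q0,a) = ∅; δ(q1,a) = {q1, q2}; δ(q2,a) = ∅.
Union: {q1, q2}.
After a: {q1, q2}.
δ(q1,b) = {q0, q1}; δ(q2,b) = {q1, q2}.
Union: {q0, q1, q2}.
After b: {q0, q1, q2}.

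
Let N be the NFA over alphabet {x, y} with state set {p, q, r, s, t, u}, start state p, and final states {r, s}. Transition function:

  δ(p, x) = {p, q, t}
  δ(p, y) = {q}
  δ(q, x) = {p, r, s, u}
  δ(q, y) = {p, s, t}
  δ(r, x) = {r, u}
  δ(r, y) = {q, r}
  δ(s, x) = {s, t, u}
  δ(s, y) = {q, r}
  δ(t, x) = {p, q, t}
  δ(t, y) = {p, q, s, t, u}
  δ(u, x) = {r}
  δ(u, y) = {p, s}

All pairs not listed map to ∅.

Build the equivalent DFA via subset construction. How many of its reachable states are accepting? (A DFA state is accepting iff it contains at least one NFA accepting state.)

6

Start state of the DFA: {p}.
{p} --x--> {p, q, t}  [new]
{p} --y--> {q}  [new]
{p, q, t} --x--> {p, q, r, s, t, u}  [new]
{p, q, t} --y--> {p, q, s, t, u}  [new]
{q} --x--> {p, r, s, u}  [new]
{q} --y--> {p, s, t}  [new]
{p, q, r, s, t, u} --x--> {p, q, r, s, t, u}  [seen]
{p, q, r, s, t, u} --y--> {p, q, r, s, t, u}  [seen]
{p, q, s, t, u} --x--> {p, q, r, s, t, u}  [seen]
{p, q, s, t, u} --y--> {p, q, r, s, t, u}  [seen]
{p, r, s, u} --x--> {p, q, r, s, t, u}  [seen]
{p, r, s, u} --y--> {p, q, r, s}  [new]
{p, s, t} --x--> {p, q, s, t, u}  [seen]
{p, s, t} --y--> {p, q, r, s, t, u}  [seen]
{p, q, r, s} --x--> {p, q, r, s, t, u}  [seen]
{p, q, r, s} --y--> {p, q, r, s, t}  [new]
{p, q, r, s, t} --x--> {p, q, r, s, t, u}  [seen]
{p, q, r, s, t} --y--> {p, q, r, s, t, u}  [seen]
Reachable DFA states: {p}, {p, q, t}, {q}, {p, q, r, s, t, u}, {p, q, s, t, u}, {p, r, s, u}, {p, s, t}, {p, q, r, s}, {p, q, r, s, t}.
Accepting DFA states (contain an NFA accepting state): {p, q, r, s, t, u}, {p, q, s, t, u}, {p, r, s, u}, {p, s, t}, {p, q, r, s}, {p, q, r, s, t}.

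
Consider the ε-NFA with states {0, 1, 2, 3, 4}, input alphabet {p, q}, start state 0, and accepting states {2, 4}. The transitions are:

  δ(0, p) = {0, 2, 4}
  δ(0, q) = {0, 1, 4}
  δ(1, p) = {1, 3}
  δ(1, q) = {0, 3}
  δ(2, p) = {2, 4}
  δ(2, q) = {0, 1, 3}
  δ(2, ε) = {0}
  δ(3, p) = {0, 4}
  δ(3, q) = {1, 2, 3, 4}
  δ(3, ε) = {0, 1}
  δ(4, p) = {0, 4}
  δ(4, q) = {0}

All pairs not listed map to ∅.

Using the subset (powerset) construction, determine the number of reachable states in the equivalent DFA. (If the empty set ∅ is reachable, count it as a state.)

5

Start state of the DFA: {0} (ε-closure of the NFA start).
{0} --p--> {0, 2, 4}  [new]
{0} --q--> {0, 1, 4}  [new]
{0, 2, 4} --p--> {0, 2, 4}  [seen]
{0, 2, 4} --q--> {0, 1, 3, 4}  [new]
{0, 1, 4} --p--> {0, 1, 2, 3, 4}  [new]
{0, 1, 4} --q--> {0, 1, 3, 4}  [seen]
{0, 1, 3, 4} --p--> {0, 1, 2, 3, 4}  [seen]
{0, 1, 3, 4} --q--> {0, 1, 2, 3, 4}  [seen]
{0, 1, 2, 3, 4} --p--> {0, 1, 2, 3, 4}  [seen]
{0, 1, 2, 3, 4} --q--> {0, 1, 2, 3, 4}  [seen]
Reachable DFA states: {0}, {0, 2, 4}, {0, 1, 4}, {0, 1, 3, 4}, {0, 1, 2, 3, 4}.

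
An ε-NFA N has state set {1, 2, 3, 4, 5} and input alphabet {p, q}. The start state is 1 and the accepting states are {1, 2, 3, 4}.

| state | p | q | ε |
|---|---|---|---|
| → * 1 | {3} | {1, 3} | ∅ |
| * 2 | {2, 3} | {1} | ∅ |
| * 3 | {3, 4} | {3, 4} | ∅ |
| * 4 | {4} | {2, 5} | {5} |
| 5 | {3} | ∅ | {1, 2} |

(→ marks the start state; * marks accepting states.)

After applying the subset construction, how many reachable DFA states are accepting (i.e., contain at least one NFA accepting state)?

4

Start state of the DFA: {1} (ε-closure of the NFA start).
{1} --p--> {3}  [new]
{1} --q--> {1, 3}  [new]
{3} --p--> {1, 2, 3, 4, 5}  [new]
{3} --q--> {1, 2, 3, 4, 5}  [seen]
{1, 3} --p--> {1, 2, 3, 4, 5}  [seen]
{1, 3} --q--> {1, 2, 3, 4, 5}  [seen]
{1, 2, 3, 4, 5} --p--> {1, 2, 3, 4, 5}  [seen]
{1, 2, 3, 4, 5} --q--> {1, 2, 3, 4, 5}  [seen]
Reachable DFA states: {1}, {3}, {1, 3}, {1, 2, 3, 4, 5}.
Accepting DFA states (contain an NFA accepting state): {1}, {3}, {1, 3}, {1, 2, 3, 4, 5}.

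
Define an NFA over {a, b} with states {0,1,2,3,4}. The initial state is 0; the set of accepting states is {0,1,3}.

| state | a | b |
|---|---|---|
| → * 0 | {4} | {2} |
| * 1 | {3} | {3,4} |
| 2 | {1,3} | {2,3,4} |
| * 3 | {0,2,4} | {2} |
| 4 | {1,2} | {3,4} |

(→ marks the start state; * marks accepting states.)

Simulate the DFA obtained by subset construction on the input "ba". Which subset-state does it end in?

{1,3}

Start: {0}.
δ(0,b) = {2}.
Union: {2}.
After b: {2}.
δ(2,a) = {1,3}.
Union: {1,3}.
After a: {1,3}.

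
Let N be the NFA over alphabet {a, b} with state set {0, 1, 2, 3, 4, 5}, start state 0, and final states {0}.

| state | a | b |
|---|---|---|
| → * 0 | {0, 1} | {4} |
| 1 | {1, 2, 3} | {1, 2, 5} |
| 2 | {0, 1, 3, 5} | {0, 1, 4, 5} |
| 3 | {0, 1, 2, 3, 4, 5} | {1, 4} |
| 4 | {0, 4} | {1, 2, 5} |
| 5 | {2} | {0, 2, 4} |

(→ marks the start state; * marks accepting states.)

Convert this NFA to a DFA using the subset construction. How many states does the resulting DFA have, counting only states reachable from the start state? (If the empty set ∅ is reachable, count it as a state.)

12

Start state of the DFA: {0}.
{0} --a--> {0, 1}  [new]
{0} --b--> {4}  [new]
{0, 1} --a--> {0, 1, 2, 3}  [new]
{0, 1} --b--> {1, 2, 4, 5}  [new]
{4} --a--> {0, 4}  [new]
{4} --b--> {1, 2, 5}  [new]
{0, 1, 2, 3} --a--> {0, 1, 2, 3, 4, 5}  [new]
{0, 1, 2, 3} --b--> {0, 1, 2, 4, 5}  [new]
{1, 2, 4, 5} --a--> {0, 1, 2, 3, 4, 5}  [seen]
{1, 2, 4, 5} --b--> {0, 1, 2, 4, 5}  [seen]
{0, 4} --a--> {0, 1, 4}  [new]
{0, 4} --b--> {1, 2, 4, 5}  [seen]
{1, 2, 5} --a--> {0, 1, 2, 3, 5}  [new]
{1, 2, 5} --b--> {0, 1, 2, 4, 5}  [seen]
{0, 1, 2, 3, 4, 5} --a--> {0, 1, 2, 3, 4, 5}  [seen]
{0, 1, 2, 3, 4, 5} --b--> {0, 1, 2, 4, 5}  [seen]
{0, 1, 2, 4, 5} --a--> {0, 1, 2, 3, 4, 5}  [seen]
{0, 1, 2, 4, 5} --b--> {0, 1, 2, 4, 5}  [seen]
{0, 1, 4} --a--> {0, 1, 2, 3, 4}  [new]
{0, 1, 4} --b--> {1, 2, 4, 5}  [seen]
{0, 1, 2, 3, 5} --a--> {0, 1, 2, 3, 4, 5}  [seen]
{0, 1, 2, 3, 5} --b--> {0, 1, 2, 4, 5}  [seen]
{0, 1, 2, 3, 4} --a--> {0, 1, 2, 3, 4, 5}  [seen]
{0, 1, 2, 3, 4} --b--> {0, 1, 2, 4, 5}  [seen]
Reachable DFA states: {0}, {0, 1}, {4}, {0, 1, 2, 3}, {1, 2, 4, 5}, {0, 4}, {1, 2, 5}, {0, 1, 2, 3, 4, 5}, {0, 1, 2, 4, 5}, {0, 1, 4}, {0, 1, 2, 3, 5}, {0, 1, 2, 3, 4}.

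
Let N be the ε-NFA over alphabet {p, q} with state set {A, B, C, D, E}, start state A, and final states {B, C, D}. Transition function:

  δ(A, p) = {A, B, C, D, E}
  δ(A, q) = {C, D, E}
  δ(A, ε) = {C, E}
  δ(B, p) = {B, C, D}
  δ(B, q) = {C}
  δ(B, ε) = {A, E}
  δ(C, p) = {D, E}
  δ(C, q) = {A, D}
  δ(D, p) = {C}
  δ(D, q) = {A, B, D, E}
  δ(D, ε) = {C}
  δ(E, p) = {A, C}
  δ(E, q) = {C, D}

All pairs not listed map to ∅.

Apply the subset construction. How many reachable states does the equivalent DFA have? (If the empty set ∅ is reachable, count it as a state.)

Start state of the DFA: {A, C, E} (ε-closure of the NFA start).
{A, C, E} --p--> {A, B, C, D, E}  [new]
{A, C, E} --q--> {A, C, D, E}  [new]
{A, B, C, D, E} --p--> {A, B, C, D, E}  [seen]
{A, B, C, D, E} --q--> {A, B, C, D, E}  [seen]
{A, C, D, E} --p--> {A, B, C, D, E}  [seen]
{A, C, D, E} --q--> {A, B, C, D, E}  [seen]
Reachable DFA states: {A, C, E}, {A, B, C, D, E}, {A, C, D, E}.

3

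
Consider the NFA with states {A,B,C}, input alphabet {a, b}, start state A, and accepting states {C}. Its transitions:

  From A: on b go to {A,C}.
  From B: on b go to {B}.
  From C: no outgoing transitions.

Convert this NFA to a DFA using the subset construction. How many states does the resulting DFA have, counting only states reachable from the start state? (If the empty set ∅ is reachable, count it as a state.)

3

Start state of the DFA: {A}.
{A} --a--> ∅  [new]
{A} --b--> {A,C}  [new]
∅ --a--> ∅  [seen]
∅ --b--> ∅  [seen]
{A,C} --a--> ∅  [seen]
{A,C} --b--> {A,C}  [seen]
Reachable DFA states: {A}, ∅, {A,C}.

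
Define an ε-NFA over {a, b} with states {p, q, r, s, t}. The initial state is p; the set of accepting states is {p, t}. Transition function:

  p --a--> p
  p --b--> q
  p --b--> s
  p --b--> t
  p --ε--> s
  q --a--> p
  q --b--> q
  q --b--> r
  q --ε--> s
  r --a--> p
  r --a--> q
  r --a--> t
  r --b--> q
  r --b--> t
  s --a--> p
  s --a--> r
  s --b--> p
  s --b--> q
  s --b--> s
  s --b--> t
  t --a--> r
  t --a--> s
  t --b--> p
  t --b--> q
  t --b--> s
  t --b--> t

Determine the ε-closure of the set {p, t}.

{p, s, t}

Begin with {p, t}.
p →ε {s}; add s.
ε-closure = {p, s, t}.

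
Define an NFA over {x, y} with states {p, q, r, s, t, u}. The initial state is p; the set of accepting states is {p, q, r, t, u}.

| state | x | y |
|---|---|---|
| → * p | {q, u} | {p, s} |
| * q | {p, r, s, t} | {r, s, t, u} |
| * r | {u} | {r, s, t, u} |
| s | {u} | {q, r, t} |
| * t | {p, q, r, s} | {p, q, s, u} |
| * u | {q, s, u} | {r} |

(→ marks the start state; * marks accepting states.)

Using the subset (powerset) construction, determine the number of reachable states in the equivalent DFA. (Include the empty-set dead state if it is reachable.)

Start state of the DFA: {p}.
{p} --x--> {q, u}  [new]
{p} --y--> {p, s}  [new]
{q, u} --x--> {p, q, r, s, t, u}  [new]
{q, u} --y--> {r, s, t, u}  [new]
{p, s} --x--> {q, u}  [seen]
{p, s} --y--> {p, q, r, s, t}  [new]
{p, q, r, s, t, u} --x--> {p, q, r, s, t, u}  [seen]
{p, q, r, s, t, u} --y--> {p, q, r, s, t, u}  [seen]
{r, s, t, u} --x--> {p, q, r, s, u}  [new]
{r, s, t, u} --y--> {p, q, r, s, t, u}  [seen]
{p, q, r, s, t} --x--> {p, q, r, s, t, u}  [seen]
{p, q, r, s, t} --y--> {p, q, r, s, t, u}  [seen]
{p, q, r, s, u} --x--> {p, q, r, s, t, u}  [seen]
{p, q, r, s, u} --y--> {p, q, r, s, t, u}  [seen]
Reachable DFA states: {p}, {q, u}, {p, s}, {p, q, r, s, t, u}, {r, s, t, u}, {p, q, r, s, t}, {p, q, r, s, u}.

7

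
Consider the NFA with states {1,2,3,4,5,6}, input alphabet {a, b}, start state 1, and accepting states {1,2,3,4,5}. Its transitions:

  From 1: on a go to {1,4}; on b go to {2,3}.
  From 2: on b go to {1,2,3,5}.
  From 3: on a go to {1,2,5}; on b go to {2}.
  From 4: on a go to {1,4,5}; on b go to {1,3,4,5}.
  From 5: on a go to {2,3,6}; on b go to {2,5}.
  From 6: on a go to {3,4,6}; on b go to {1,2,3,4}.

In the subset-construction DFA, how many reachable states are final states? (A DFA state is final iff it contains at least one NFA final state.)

Start state of the DFA: {1}.
{1} --a--> {1,4}  [new]
{1} --b--> {2,3}  [new]
{1,4} --a--> {1,4,5}  [new]
{1,4} --b--> {1,2,3,4,5}  [new]
{2,3} --a--> {1,2,5}  [new]
{2,3} --b--> {1,2,3,5}  [new]
{1,4,5} --a--> {1,2,3,4,5,6}  [new]
{1,4,5} --b--> {1,2,3,4,5}  [seen]
{1,2,3,4,5} --a--> {1,2,3,4,5,6}  [seen]
{1,2,3,4,5} --b--> {1,2,3,4,5}  [seen]
{1,2,5} --a--> {1,2,3,4,6}  [new]
{1,2,5} --b--> {1,2,3,5}  [seen]
{1,2,3,5} --a--> {1,2,3,4,5,6}  [seen]
{1,2,3,5} --b--> {1,2,3,5}  [seen]
{1,2,3,4,5,6} --a--> {1,2,3,4,5,6}  [seen]
{1,2,3,4,5,6} --b--> {1,2,3,4,5}  [seen]
{1,2,3,4,6} --a--> {1,2,3,4,5,6}  [seen]
{1,2,3,4,6} --b--> {1,2,3,4,5}  [seen]
Reachable DFA states: {1}, {1,4}, {2,3}, {1,4,5}, {1,2,3,4,5}, {1,2,5}, {1,2,3,5}, {1,2,3,4,5,6}, {1,2,3,4,6}.
Accepting DFA states (contain an NFA accepting state): {1}, {1,4}, {2,3}, {1,4,5}, {1,2,3,4,5}, {1,2,5}, {1,2,3,5}, {1,2,3,4,5,6}, {1,2,3,4,6}.

9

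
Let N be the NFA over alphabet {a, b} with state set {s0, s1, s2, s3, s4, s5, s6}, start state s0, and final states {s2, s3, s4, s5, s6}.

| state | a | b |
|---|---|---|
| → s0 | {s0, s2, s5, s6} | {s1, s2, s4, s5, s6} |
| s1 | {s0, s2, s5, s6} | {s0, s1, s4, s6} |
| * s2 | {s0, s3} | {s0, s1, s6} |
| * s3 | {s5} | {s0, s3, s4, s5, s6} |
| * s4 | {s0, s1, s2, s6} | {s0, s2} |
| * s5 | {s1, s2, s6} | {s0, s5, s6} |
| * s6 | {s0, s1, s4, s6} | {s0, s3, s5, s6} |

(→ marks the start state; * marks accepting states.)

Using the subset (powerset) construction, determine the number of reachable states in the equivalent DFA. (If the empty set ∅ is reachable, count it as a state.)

Start state of the DFA: {s0}.
{s0} --a--> {s0, s2, s5, s6}  [new]
{s0} --b--> {s1, s2, s4, s5, s6}  [new]
{s0, s2, s5, s6} --a--> {s0, s1, s2, s3, s4, s5, s6}  [new]
{s0, s2, s5, s6} --b--> {s0, s1, s2, s3, s4, s5, s6}  [seen]
{s1, s2, s4, s5, s6} --a--> {s0, s1, s2, s3, s4, s5, s6}  [seen]
{s1, s2, s4, s5, s6} --b--> {s0, s1, s2, s3, s4, s5, s6}  [seen]
{s0, s1, s2, s3, s4, s5, s6} --a--> {s0, s1, s2, s3, s4, s5, s6}  [seen]
{s0, s1, s2, s3, s4, s5, s6} --b--> {s0, s1, s2, s3, s4, s5, s6}  [seen]
Reachable DFA states: {s0}, {s0, s2, s5, s6}, {s1, s2, s4, s5, s6}, {s0, s1, s2, s3, s4, s5, s6}.

4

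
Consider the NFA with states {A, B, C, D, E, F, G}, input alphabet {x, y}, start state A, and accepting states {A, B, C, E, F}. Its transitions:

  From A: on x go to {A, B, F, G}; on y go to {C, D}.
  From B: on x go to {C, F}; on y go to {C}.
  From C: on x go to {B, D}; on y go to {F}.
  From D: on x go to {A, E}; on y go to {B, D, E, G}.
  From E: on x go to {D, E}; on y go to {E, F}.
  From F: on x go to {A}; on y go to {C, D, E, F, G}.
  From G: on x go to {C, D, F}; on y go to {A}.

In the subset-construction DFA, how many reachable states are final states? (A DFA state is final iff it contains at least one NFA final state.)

Start state of the DFA: {A}.
{A} --x--> {A, B, F, G}  [new]
{A} --y--> {C, D}  [new]
{A, B, F, G} --x--> {A, B, C, D, F, G}  [new]
{A, B, F, G} --y--> {A, C, D, E, F, G}  [new]
{C, D} --x--> {A, B, D, E}  [new]
{C, D} --y--> {B, D, E, F, G}  [new]
{A, B, C, D, F, G} --x--> {A, B, C, D, E, F, G}  [new]
{A, B, C, D, F, G} --y--> {A, B, C, D, E, F, G}  [seen]
{A, C, D, E, F, G} --x--> {A, B, C, D, E, F, G}  [seen]
{A, C, D, E, F, G} --y--> {A, B, C, D, E, F, G}  [seen]
{A, B, D, E} --x--> {A, B, C, D, E, F, G}  [seen]
{A, B, D, E} --y--> {B, C, D, E, F, G}  [new]
{B, D, E, F, G} --x--> {A, C, D, E, F}  [new]
{B, D, E, F, G} --y--> {A, B, C, D, E, F, G}  [seen]
{A, B, C, D, E, F, G} --x--> {A, B, C, D, E, F, G}  [seen]
{A, B, C, D, E, F, G} --y--> {A, B, C, D, E, F, G}  [seen]
{B, C, D, E, F, G} --x--> {A, B, C, D, E, F}  [new]
{B, C, D, E, F, G} --y--> {A, B, C, D, E, F, G}  [seen]
{A, C, D, E, F} --x--> {A, B, D, E, F, G}  [new]
{A, C, D, E, F} --y--> {B, C, D, E, F, G}  [seen]
{A, B, C, D, E, F} --x--> {A, B, C, D, E, F, G}  [seen]
{A, B, C, D, E, F} --y--> {B, C, D, E, F, G}  [seen]
{A, B, D, E, F, G} --x--> {A, B, C, D, E, F, G}  [seen]
{A, B, D, E, F, G} --y--> {A, B, C, D, E, F, G}  [seen]
Reachable DFA states: {A}, {A, B, F, G}, {C, D}, {A, B, C, D, F, G}, {A, C, D, E, F, G}, {A, B, D, E}, {B, D, E, F, G}, {A, B, C, D, E, F, G}, {B, C, D, E, F, G}, {A, C, D, E, F}, {A, B, C, D, E, F}, {A, B, D, E, F, G}.
Accepting DFA states (contain an NFA accepting state): {A}, {A, B, F, G}, {C, D}, {A, B, C, D, F, G}, {A, C, D, E, F, G}, {A, B, D, E}, {B, D, E, F, G}, {A, B, C, D, E, F, G}, {B, C, D, E, F, G}, {A, C, D, E, F}, {A, B, C, D, E, F}, {A, B, D, E, F, G}.

12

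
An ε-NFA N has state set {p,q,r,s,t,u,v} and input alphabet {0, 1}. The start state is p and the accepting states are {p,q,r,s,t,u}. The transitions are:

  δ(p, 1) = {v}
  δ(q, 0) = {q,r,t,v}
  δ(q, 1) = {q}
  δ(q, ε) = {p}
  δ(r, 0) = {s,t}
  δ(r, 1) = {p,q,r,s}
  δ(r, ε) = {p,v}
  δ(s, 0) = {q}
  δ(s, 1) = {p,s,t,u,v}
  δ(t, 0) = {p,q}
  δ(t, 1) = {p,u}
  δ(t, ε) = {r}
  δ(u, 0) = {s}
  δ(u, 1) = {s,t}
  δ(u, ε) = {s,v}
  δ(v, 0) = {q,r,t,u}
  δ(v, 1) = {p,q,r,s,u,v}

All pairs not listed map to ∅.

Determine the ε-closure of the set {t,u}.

Begin with {t,u}.
t →ε {r}; add r.
r →ε {p,v}; add p, v.
u →ε {s,v}; add s.
ε-closure = {p,r,s,t,u,v}.

{p,r,s,t,u,v}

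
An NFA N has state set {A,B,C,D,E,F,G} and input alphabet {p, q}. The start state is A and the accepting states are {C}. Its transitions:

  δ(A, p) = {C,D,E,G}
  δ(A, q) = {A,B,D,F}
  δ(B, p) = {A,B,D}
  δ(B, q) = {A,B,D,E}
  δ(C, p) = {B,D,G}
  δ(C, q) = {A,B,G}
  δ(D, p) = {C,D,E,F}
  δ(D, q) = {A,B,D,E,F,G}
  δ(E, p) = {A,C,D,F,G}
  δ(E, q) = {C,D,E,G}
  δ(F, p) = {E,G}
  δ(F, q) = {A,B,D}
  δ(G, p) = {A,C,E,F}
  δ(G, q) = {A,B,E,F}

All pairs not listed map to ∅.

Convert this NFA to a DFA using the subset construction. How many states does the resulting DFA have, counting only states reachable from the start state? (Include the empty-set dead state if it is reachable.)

Start state of the DFA: {A}.
{A} --p--> {C,D,E,G}  [new]
{A} --q--> {A,B,D,F}  [new]
{C,D,E,G} --p--> {A,B,C,D,E,F,G}  [new]
{C,D,E,G} --q--> {A,B,C,D,E,F,G}  [seen]
{A,B,D,F} --p--> {A,B,C,D,E,F,G}  [seen]
{A,B,D,F} --q--> {A,B,D,E,F,G}  [new]
{A,B,C,D,E,F,G} --p--> {A,B,C,D,E,F,G}  [seen]
{A,B,C,D,E,F,G} --q--> {A,B,C,D,E,F,G}  [seen]
{A,B,D,E,F,G} --p--> {A,B,C,D,E,F,G}  [seen]
{A,B,D,E,F,G} --q--> {A,B,C,D,E,F,G}  [seen]
Reachable DFA states: {A}, {C,D,E,G}, {A,B,D,F}, {A,B,C,D,E,F,G}, {A,B,D,E,F,G}.

5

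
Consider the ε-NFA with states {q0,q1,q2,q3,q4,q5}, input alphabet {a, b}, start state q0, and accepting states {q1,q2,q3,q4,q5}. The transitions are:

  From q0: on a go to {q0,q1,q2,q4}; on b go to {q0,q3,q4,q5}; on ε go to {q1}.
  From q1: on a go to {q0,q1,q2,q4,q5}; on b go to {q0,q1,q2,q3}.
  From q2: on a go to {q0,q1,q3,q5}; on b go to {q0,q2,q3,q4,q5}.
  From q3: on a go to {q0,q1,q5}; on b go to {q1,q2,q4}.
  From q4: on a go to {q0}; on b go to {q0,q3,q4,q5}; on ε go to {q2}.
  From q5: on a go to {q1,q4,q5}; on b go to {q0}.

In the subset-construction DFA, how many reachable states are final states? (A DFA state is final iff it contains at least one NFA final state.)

Start state of the DFA: {q0,q1} (ε-closure of the NFA start).
{q0,q1} --a--> {q0,q1,q2,q4,q5}  [new]
{q0,q1} --b--> {q0,q1,q2,q3,q4,q5}  [new]
{q0,q1,q2,q4,q5} --a--> {q0,q1,q2,q3,q4,q5}  [seen]
{q0,q1,q2,q4,q5} --b--> {q0,q1,q2,q3,q4,q5}  [seen]
{q0,q1,q2,q3,q4,q5} --a--> {q0,q1,q2,q3,q4,q5}  [seen]
{q0,q1,q2,q3,q4,q5} --b--> {q0,q1,q2,q3,q4,q5}  [seen]
Reachable DFA states: {q0,q1}, {q0,q1,q2,q4,q5}, {q0,q1,q2,q3,q4,q5}.
Accepting DFA states (contain an NFA accepting state): {q0,q1}, {q0,q1,q2,q4,q5}, {q0,q1,q2,q3,q4,q5}.

3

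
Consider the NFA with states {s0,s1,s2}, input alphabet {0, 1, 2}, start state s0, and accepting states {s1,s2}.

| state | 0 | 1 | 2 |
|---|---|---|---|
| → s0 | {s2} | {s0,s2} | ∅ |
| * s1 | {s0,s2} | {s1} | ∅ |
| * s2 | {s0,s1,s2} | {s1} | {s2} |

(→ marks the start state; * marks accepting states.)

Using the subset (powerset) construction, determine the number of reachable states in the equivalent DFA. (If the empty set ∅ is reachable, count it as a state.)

Start state of the DFA: {s0}.
{s0} --0--> {s2}  [new]
{s0} --1--> {s0,s2}  [new]
{s0} --2--> ∅  [new]
{s2} --0--> {s0,s1,s2}  [new]
{s2} --1--> {s1}  [new]
{s2} --2--> {s2}  [seen]
{s0,s2} --0--> {s0,s1,s2}  [seen]
{s0,s2} --1--> {s0,s1,s2}  [seen]
{s0,s2} --2--> {s2}  [seen]
∅ --0--> ∅  [seen]
∅ --1--> ∅  [seen]
∅ --2--> ∅  [seen]
{s0,s1,s2} --0--> {s0,s1,s2}  [seen]
{s0,s1,s2} --1--> {s0,s1,s2}  [seen]
{s0,s1,s2} --2--> {s2}  [seen]
{s1} --0--> {s0,s2}  [seen]
{s1} --1--> {s1}  [seen]
{s1} --2--> ∅  [seen]
Reachable DFA states: {s0}, {s2}, {s0,s2}, ∅, {s0,s1,s2}, {s1}.

6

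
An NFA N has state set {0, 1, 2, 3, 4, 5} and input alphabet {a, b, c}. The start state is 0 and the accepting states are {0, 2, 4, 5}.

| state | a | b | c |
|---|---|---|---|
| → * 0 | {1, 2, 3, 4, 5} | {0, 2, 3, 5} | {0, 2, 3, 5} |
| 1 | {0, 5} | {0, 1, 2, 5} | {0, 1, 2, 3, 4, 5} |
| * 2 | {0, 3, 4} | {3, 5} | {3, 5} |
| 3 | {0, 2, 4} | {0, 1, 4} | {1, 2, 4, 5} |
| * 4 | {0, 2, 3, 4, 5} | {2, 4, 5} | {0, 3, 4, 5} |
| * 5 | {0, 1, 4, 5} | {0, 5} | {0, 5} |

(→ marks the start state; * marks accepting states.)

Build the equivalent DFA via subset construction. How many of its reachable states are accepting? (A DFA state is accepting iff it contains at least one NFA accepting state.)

4

Start state of the DFA: {0}.
{0} --a--> {1, 2, 3, 4, 5}  [new]
{0} --b--> {0, 2, 3, 5}  [new]
{0} --c--> {0, 2, 3, 5}  [seen]
{1, 2, 3, 4, 5} --a--> {0, 1, 2, 3, 4, 5}  [new]
{1, 2, 3, 4, 5} --b--> {0, 1, 2, 3, 4, 5}  [seen]
{1, 2, 3, 4, 5} --c--> {0, 1, 2, 3, 4, 5}  [seen]
{0, 2, 3, 5} --a--> {0, 1, 2, 3, 4, 5}  [seen]
{0, 2, 3, 5} --b--> {0, 1, 2, 3, 4, 5}  [seen]
{0, 2, 3, 5} --c--> {0, 1, 2, 3, 4, 5}  [seen]
{0, 1, 2, 3, 4, 5} --a--> {0, 1, 2, 3, 4, 5}  [seen]
{0, 1, 2, 3, 4, 5} --b--> {0, 1, 2, 3, 4, 5}  [seen]
{0, 1, 2, 3, 4, 5} --c--> {0, 1, 2, 3, 4, 5}  [seen]
Reachable DFA states: {0}, {1, 2, 3, 4, 5}, {0, 2, 3, 5}, {0, 1, 2, 3, 4, 5}.
Accepting DFA states (contain an NFA accepting state): {0}, {1, 2, 3, 4, 5}, {0, 2, 3, 5}, {0, 1, 2, 3, 4, 5}.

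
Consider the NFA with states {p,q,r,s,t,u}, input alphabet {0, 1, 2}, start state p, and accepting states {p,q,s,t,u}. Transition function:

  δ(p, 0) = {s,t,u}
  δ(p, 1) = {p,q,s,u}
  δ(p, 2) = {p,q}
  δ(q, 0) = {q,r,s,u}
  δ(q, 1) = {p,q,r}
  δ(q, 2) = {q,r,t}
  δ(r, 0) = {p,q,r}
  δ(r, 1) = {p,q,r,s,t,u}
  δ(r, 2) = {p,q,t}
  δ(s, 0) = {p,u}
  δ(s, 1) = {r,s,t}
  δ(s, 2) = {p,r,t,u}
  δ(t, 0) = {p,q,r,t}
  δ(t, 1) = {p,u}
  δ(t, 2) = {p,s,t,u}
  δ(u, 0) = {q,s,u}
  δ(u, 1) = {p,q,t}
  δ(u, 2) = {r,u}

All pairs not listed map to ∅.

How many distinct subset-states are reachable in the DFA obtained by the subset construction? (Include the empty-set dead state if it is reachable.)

10

Start state of the DFA: {p}.
{p} --0--> {s,t,u}  [new]
{p} --1--> {p,q,s,u}  [new]
{p} --2--> {p,q}  [new]
{s,t,u} --0--> {p,q,r,s,t,u}  [new]
{s,t,u} --1--> {p,q,r,s,t,u}  [seen]
{s,t,u} --2--> {p,r,s,t,u}  [new]
{p,q,s,u} --0--> {p,q,r,s,t,u}  [seen]
{p,q,s,u} --1--> {p,q,r,s,t,u}  [seen]
{p,q,s,u} --2--> {p,q,r,t,u}  [new]
{p,q} --0--> {q,r,s,t,u}  [new]
{p,q} --1--> {p,q,r,s,u}  [new]
{p,q} --2--> {p,q,r,t}  [new]
{p,q,r,s,t,u} --0--> {p,q,r,s,t,u}  [seen]
{p,q,r,s,t,u} --1--> {p,q,r,s,t,u}  [seen]
{p,q,r,s,t,u} --2--> {p,q,r,s,t,u}  [seen]
{p,r,s,t,u} --0--> {p,q,r,s,t,u}  [seen]
{p,r,s,t,u} --1--> {p,q,r,s,t,u}  [seen]
{p,r,s,t,u} --2--> {p,q,r,s,t,u}  [seen]
{p,q,r,t,u} --0--> {p,q,r,s,t,u}  [seen]
{p,q,r,t,u} --1--> {p,q,r,s,t,u}  [seen]
{p,q,r,t,u} --2--> {p,q,r,s,t,u}  [seen]
{q,r,s,t,u} --0--> {p,q,r,s,t,u}  [seen]
{q,r,s,t,u} --1--> {p,q,r,s,t,u}  [seen]
{q,r,s,t,u} --2--> {p,q,r,s,t,u}  [seen]
{p,q,r,s,u} --0--> {p,q,r,s,t,u}  [seen]
{p,q,r,s,u} --1--> {p,q,r,s,t,u}  [seen]
{p,q,r,s,u} --2--> {p,q,r,t,u}  [seen]
{p,q,r,t} --0--> {p,q,r,s,t,u}  [seen]
{p,q,r,t} --1--> {p,q,r,s,t,u}  [seen]
{p,q,r,t} --2--> {p,q,r,s,t,u}  [seen]
Reachable DFA states: {p}, {s,t,u}, {p,q,s,u}, {p,q}, {p,q,r,s,t,u}, {p,r,s,t,u}, {p,q,r,t,u}, {q,r,s,t,u}, {p,q,r,s,u}, {p,q,r,t}.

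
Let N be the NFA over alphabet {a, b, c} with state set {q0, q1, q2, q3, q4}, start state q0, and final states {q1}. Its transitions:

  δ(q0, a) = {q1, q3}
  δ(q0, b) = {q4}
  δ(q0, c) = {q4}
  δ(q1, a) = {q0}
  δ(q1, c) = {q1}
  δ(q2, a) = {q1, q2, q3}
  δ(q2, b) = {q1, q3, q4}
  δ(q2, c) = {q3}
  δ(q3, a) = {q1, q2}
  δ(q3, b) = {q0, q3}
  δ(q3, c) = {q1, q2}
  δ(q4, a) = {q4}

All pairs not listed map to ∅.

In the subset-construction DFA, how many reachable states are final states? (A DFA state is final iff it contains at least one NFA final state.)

11

Start state of the DFA: {q0}.
{q0} --a--> {q1, q3}  [new]
{q0} --b--> {q4}  [new]
{q0} --c--> {q4}  [seen]
{q1, q3} --a--> {q0, q1, q2}  [new]
{q1, q3} --b--> {q0, q3}  [new]
{q1, q3} --c--> {q1, q2}  [new]
{q4} --a--> {q4}  [seen]
{q4} --b--> ∅  [new]
{q4} --c--> ∅  [seen]
{q0, q1, q2} --a--> {q0, q1, q2, q3}  [new]
{q0, q1, q2} --b--> {q1, q3, q4}  [new]
{q0, q1, q2} --c--> {q1, q3, q4}  [seen]
{q0, q3} --a--> {q1, q2, q3}  [new]
{q0, q3} --b--> {q0, q3, q4}  [new]
{q0, q3} --c--> {q1, q2, q4}  [new]
{q1, q2} --a--> {q0, q1, q2, q3}  [seen]
{q1, q2} --b--> {q1, q3, q4}  [seen]
{q1, q2} --c--> {q1, q3}  [seen]
∅ --a--> ∅  [seen]
∅ --b--> ∅  [seen]
∅ --c--> ∅  [seen]
{q0, q1, q2, q3} --a--> {q0, q1, q2, q3}  [seen]
{q0, q1, q2, q3} --b--> {q0, q1, q3, q4}  [new]
{q0, q1, q2, q3} --c--> {q1, q2, q3, q4}  [new]
{q1, q3, q4} --a--> {q0, q1, q2, q4}  [new]
{q1, q3, q4} --b--> {q0, q3}  [seen]
{q1, q3, q4} --c--> {q1, q2}  [seen]
{q1, q2, q3} --a--> {q0, q1, q2, q3}  [seen]
{q1, q2, q3} --b--> {q0, q1, q3, q4}  [seen]
{q1, q2, q3} --c--> {q1, q2, q3}  [seen]
{q0, q3, q4} --a--> {q1, q2, q3, q4}  [seen]
{q0, q3, q4} --b--> {q0, q3, q4}  [seen]
{q0, q3, q4} --c--> {q1, q2, q4}  [seen]
{q1, q2, q4} --a--> {q0, q1, q2, q3, q4}  [new]
{q1, q2, q4} --b--> {q1, q3, q4}  [seen]
{q1, q2, q4} --c--> {q1, q3}  [seen]
{q0, q1, q3, q4} --a--> {q0, q1, q2, q3, q4}  [seen]
{q0, q1, q3, q4} --b--> {q0, q3, q4}  [seen]
{q0, q1, q3, q4} --c--> {q1, q2, q4}  [seen]
{q1, q2, q3, q4} --a--> {q0, q1, q2, q3, q4}  [seen]
{q1, q2, q3, q4} --b--> {q0, q1, q3, q4}  [seen]
{q1, q2, q3, q4} --c--> {q1, q2, q3}  [seen]
{q0, q1, q2, q4} --a--> {q0, q1, q2, q3, q4}  [seen]
{q0, q1, q2, q4} --b--> {q1, q3, q4}  [seen]
{q0, q1, q2, q4} --c--> {q1, q3, q4}  [seen]
{q0, q1, q2, q3, q4} --a--> {q0, q1, q2, q3, q4}  [seen]
{q0, q1, q2, q3, q4} --b--> {q0, q1, q3, q4}  [seen]
{q0, q1, q2, q3, q4} --c--> {q1, q2, q3, q4}  [seen]
Reachable DFA states: {q0}, {q1, q3}, {q4}, {q0, q1, q2}, {q0, q3}, {q1, q2}, ∅, {q0, q1, q2, q3}, {q1, q3, q4}, {q1, q2, q3}, {q0, q3, q4}, {q1, q2, q4}, {q0, q1, q3, q4}, {q1, q2, q3, q4}, {q0, q1, q2, q4}, {q0, q1, q2, q3, q4}.
Accepting DFA states (contain an NFA accepting state): {q1, q3}, {q0, q1, q2}, {q1, q2}, {q0, q1, q2, q3}, {q1, q3, q4}, {q1, q2, q3}, {q1, q2, q4}, {q0, q1, q3, q4}, {q1, q2, q3, q4}, {q0, q1, q2, q4}, {q0, q1, q2, q3, q4}.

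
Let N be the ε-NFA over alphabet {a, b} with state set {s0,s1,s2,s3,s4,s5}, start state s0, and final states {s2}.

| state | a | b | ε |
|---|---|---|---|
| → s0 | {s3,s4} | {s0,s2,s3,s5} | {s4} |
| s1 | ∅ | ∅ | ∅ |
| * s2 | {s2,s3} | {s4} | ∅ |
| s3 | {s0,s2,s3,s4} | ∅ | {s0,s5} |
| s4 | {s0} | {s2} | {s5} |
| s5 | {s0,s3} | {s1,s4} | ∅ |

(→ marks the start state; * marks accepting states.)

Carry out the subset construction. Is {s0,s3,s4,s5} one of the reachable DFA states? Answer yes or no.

Start state of the DFA: {s0,s4,s5} (ε-closure of the NFA start).
{s0,s4,s5} --a--> {s0,s3,s4,s5}  [new]
{s0,s4,s5} --b--> {s0,s1,s2,s3,s4,s5}  [new]
{s0,s3,s4,s5} --a--> {s0,s2,s3,s4,s5}  [new]
{s0,s3,s4,s5} --b--> {s0,s1,s2,s3,s4,s5}  [seen]
{s0,s1,s2,s3,s4,s5} --a--> {s0,s2,s3,s4,s5}  [seen]
{s0,s1,s2,s3,s4,s5} --b--> {s0,s1,s2,s3,s4,s5}  [seen]
{s0,s2,s3,s4,s5} --a--> {s0,s2,s3,s4,s5}  [seen]
{s0,s2,s3,s4,s5} --b--> {s0,s1,s2,s3,s4,s5}  [seen]
Reachable DFA states: {s0,s4,s5}, {s0,s3,s4,s5}, {s0,s1,s2,s3,s4,s5}, {s0,s2,s3,s4,s5}.
{s0,s3,s4,s5} is among them.

yes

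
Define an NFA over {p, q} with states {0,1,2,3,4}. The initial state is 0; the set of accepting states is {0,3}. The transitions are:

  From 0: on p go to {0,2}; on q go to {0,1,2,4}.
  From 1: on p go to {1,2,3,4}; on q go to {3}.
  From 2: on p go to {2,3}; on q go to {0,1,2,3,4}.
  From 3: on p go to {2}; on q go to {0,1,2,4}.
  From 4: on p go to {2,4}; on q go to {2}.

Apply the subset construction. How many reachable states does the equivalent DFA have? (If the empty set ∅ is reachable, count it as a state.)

Start state of the DFA: {0}.
{0} --p--> {0,2}  [new]
{0} --q--> {0,1,2,4}  [new]
{0,2} --p--> {0,2,3}  [new]
{0,2} --q--> {0,1,2,3,4}  [new]
{0,1,2,4} --p--> {0,1,2,3,4}  [seen]
{0,1,2,4} --q--> {0,1,2,3,4}  [seen]
{0,2,3} --p--> {0,2,3}  [seen]
{0,2,3} --q--> {0,1,2,3,4}  [seen]
{0,1,2,3,4} --p--> {0,1,2,3,4}  [seen]
{0,1,2,3,4} --q--> {0,1,2,3,4}  [seen]
Reachable DFA states: {0}, {0,2}, {0,1,2,4}, {0,2,3}, {0,1,2,3,4}.

5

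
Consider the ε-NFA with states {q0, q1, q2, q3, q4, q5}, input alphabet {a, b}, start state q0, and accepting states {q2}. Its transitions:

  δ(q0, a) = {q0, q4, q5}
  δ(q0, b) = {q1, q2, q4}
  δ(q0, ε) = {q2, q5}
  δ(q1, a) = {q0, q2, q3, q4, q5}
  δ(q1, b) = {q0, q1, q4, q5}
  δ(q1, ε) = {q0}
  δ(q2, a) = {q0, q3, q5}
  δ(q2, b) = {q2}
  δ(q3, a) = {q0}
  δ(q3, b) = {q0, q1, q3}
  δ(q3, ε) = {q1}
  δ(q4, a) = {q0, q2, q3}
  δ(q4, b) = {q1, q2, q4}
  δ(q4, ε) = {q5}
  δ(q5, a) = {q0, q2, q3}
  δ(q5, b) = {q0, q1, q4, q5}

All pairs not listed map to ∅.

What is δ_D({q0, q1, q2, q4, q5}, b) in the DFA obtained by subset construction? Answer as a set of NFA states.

δ(q0,b) = {q1, q2, q4}; δ(q1,b) = {q0, q1, q4, q5}; δ(q2,b) = {q2}; δ(q4,b) = {q1, q2, q4}; δ(q5,b) = {q0, q1, q4, q5}.
Union: {q0, q1, q2, q4, q5}.

{q0, q1, q2, q4, q5}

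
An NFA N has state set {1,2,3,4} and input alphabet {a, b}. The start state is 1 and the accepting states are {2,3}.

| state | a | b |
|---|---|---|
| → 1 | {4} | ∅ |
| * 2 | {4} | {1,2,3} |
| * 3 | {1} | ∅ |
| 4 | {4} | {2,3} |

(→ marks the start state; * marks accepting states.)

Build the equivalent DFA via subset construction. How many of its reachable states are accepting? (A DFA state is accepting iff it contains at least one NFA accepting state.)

Start state of the DFA: {1}.
{1} --a--> {4}  [new]
{1} --b--> ∅  [new]
{4} --a--> {4}  [seen]
{4} --b--> {2,3}  [new]
∅ --a--> ∅  [seen]
∅ --b--> ∅  [seen]
{2,3} --a--> {1,4}  [new]
{2,3} --b--> {1,2,3}  [new]
{1,4} --a--> {4}  [seen]
{1,4} --b--> {2,3}  [seen]
{1,2,3} --a--> {1,4}  [seen]
{1,2,3} --b--> {1,2,3}  [seen]
Reachable DFA states: {1}, {4}, ∅, {2,3}, {1,4}, {1,2,3}.
Accepting DFA states (contain an NFA accepting state): {2,3}, {1,2,3}.

2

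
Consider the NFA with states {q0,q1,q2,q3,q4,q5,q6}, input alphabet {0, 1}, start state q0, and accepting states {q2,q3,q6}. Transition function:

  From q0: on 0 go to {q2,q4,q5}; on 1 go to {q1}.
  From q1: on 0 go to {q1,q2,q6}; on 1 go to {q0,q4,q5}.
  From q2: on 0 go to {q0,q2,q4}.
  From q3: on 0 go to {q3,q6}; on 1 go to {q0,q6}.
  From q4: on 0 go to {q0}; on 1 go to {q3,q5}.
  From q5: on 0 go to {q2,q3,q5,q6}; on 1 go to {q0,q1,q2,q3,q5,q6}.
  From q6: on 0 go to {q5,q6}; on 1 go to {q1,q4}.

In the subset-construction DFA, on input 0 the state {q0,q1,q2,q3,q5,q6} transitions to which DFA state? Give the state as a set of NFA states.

δ(q0,0) = {q2,q4,q5}; δ(q1,0) = {q1,q2,q6}; δ(q2,0) = {q0,q2,q4}; δ(q3,0) = {q3,q6}; δ(q5,0) = {q2,q3,q5,q6}; δ(q6,0) = {q5,q6}.
Union: {q0,q1,q2,q3,q4,q5,q6}.

{q0,q1,q2,q3,q4,q5,q6}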